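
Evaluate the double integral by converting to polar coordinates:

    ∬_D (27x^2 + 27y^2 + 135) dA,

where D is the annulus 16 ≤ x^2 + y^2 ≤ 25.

The region D is 4 ≤ r ≤ 5, 0 ≤ θ ≤ 2π in polar coordinates, where x = r cos(θ), y = r sin(θ), and dA = r dr dθ.

Under the substitution, the integrand becomes 27r^2 + 135, so

    ∬_D (27x^2 + 27y^2 + 135) dA = ∫_{0}^{2π} ∫_{4}^{5} (27r^2 + 135) · r dr dθ.

Inner integral (in r): ∫_{4}^{5} (27r^2 + 135) · r dr = 12393/4.

Outer integral (in θ): ∫_{0}^{2π} (12393/4) dθ = 12393π/2.

Therefore ∬_D (27x^2 + 27y^2 + 135) dA = 12393π/2.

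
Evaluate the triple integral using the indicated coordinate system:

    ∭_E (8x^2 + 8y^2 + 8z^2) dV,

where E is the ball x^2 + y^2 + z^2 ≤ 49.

In spherical coordinates, x = ρ sin(φ) cos(θ), y = ρ sin(φ) sin(θ), z = ρ cos(φ), and dV = ρ^2 sin(φ) dρ dφ dθ.

The integrand becomes 8ρ^2, so

    ∭_E (8x^2 + 8y^2 + 8z^2) dV = ∫_{0}^{2π} ∫_{0}^{π} ∫_{0}^{7} (8ρ^2) · ρ^2 sin(φ) dρ dφ dθ.

Inner (ρ): 134456sin(φ)/5.
Middle (φ): 268912/5.
Outer (θ): 537824π/5.

Therefore the triple integral equals 537824π/5.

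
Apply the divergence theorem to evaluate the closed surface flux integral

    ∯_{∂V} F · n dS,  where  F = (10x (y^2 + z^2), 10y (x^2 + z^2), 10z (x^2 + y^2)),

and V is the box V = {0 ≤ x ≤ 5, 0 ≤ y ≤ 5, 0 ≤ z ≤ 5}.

By the divergence theorem,

    ∯_{∂V} F · n dS = ∭_V (∇ · F) dV.

Compute the divergence:
    ∇ · F = ∂F_x/∂x + ∂F_y/∂y + ∂F_z/∂z = 10y^2 + 10z^2 + 10x^2 + 10z^2 + 10x^2 + 10y^2 = 20x^2 + 20y^2 + 20z^2.

V is a rectangular box, so dV = dx dy dz with 0 ≤ x ≤ 5, 0 ≤ y ≤ 5, 0 ≤ z ≤ 5.

Integrate (20x^2 + 20y^2 + 20z^2) over V as an iterated integral:

    ∭_V (∇·F) dV = ∫_0^{5} ∫_0^{5} ∫_0^{5} (20x^2 + 20y^2 + 20z^2) dz dy dx.

Inner (z from 0 to 5): 100x^2 + 100y^2 + 2500/3.
Middle (y from 0 to 5): 500x^2 + 25000/3.
Outer (x from 0 to 5): 62500.

Therefore ∯_{∂V} F · n dS = 62500.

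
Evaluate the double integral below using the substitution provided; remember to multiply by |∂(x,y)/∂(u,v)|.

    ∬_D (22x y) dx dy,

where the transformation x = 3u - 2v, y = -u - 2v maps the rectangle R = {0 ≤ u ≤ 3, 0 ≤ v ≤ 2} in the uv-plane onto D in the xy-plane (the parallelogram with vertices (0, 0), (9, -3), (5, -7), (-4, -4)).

Compute the Jacobian determinant of (x, y) with respect to (u, v):

    ∂(x,y)/∂(u,v) = | 3  -2 | = (3)(-2) - (-2)(-1) = -8.
                   | -1  -2 |

Its absolute value is |J| = 8 (the area scaling factor).

Substituting x = 3u - 2v, y = -u - 2v into the integrand,

    22x y → -66u^2 - 88u v + 88v^2,

so the integral becomes

    ∬_R (-66u^2 - 88u v + 88v^2) · |J| du dv = ∫_0^3 ∫_0^2 (-528u^2 - 704u v + 704v^2) dv du.

Inner (v): -1056u^2 - 1408u + 5632/3.
Outer (u): -10208.

Therefore ∬_D (22x y) dx dy = -10208.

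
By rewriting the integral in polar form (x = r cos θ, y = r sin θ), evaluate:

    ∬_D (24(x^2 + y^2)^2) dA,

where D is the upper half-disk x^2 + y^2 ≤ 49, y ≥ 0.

The region D is 0 ≤ r ≤ 7, 0 ≤ θ ≤ π in polar coordinates, where x = r cos(θ), y = r sin(θ), and dA = r dr dθ.

Under the substitution, the integrand becomes 24r^4, so

    ∬_D (24(x^2 + y^2)^2) dA = ∫_{0}^{π} ∫_{0}^{7} (24r^4) · r dr dθ.

Inner integral (in r): ∫_{0}^{7} (24r^4) · r dr = 470596.

Outer integral (in θ): ∫_{0}^{π} (470596) dθ = 470596π.

Therefore ∬_D (24(x^2 + y^2)^2) dA = 470596π.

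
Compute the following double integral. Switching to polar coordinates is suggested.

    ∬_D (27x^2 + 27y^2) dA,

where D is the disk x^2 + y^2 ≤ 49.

The region D is 0 ≤ r ≤ 7, 0 ≤ θ ≤ 2π in polar coordinates, where x = r cos(θ), y = r sin(θ), and dA = r dr dθ.

Under the substitution, the integrand becomes 27r^2, so

    ∬_D (27x^2 + 27y^2) dA = ∫_{0}^{2π} ∫_{0}^{7} (27r^2) · r dr dθ.

Inner integral (in r): ∫_{0}^{7} (27r^2) · r dr = 64827/4.

Outer integral (in θ): ∫_{0}^{2π} (64827/4) dθ = 64827π/2.

Therefore ∬_D (27x^2 + 27y^2) dA = 64827π/2.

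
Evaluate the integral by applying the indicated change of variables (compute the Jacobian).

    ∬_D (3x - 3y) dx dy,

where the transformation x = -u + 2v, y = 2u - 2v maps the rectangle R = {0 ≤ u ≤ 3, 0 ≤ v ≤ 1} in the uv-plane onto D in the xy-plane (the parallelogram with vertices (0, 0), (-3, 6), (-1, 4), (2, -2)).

Compute the Jacobian determinant of (x, y) with respect to (u, v):

    ∂(x,y)/∂(u,v) = | -1  2 | = (-1)(-2) - (2)(2) = -2.
                   | 2  -2 |

Its absolute value is |J| = 2 (the area scaling factor).

Substituting x = -u + 2v, y = 2u - 2v into the integrand,

    3x - 3y → -9u + 12v,

so the integral becomes

    ∬_R (-9u + 12v) · |J| du dv = ∫_0^3 ∫_0^1 (-18u + 24v) dv du.

Inner (v): 12 - 18u.
Outer (u): -45.

Therefore ∬_D (3x - 3y) dx dy = -45.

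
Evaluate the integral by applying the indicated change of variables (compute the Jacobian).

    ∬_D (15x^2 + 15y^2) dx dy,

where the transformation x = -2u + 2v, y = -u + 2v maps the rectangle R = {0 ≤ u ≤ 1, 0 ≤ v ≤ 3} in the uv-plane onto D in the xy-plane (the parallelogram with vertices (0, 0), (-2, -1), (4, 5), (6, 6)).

Compute the Jacobian determinant of (x, y) with respect to (u, v):

    ∂(x,y)/∂(u,v) = | -2  2 | = (-2)(2) - (2)(-1) = -2.
                   | -1  2 |

Its absolute value is |J| = 2 (the area scaling factor).

Substituting x = -2u + 2v, y = -u + 2v into the integrand,

    15x^2 + 15y^2 → 75u^2 - 180u v + 120v^2,

so the integral becomes

    ∬_R (75u^2 - 180u v + 120v^2) · |J| du dv = ∫_0^1 ∫_0^3 (150u^2 - 360u v + 240v^2) dv du.

Inner (v): 450u^2 - 1620u + 2160.
Outer (u): 1500.

Therefore ∬_D (15x^2 + 15y^2) dx dy = 1500.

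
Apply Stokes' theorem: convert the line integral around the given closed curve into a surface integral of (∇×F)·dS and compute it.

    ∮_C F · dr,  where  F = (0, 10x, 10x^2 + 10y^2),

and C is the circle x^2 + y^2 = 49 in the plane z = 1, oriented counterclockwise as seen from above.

Let S be the flat disk x^2 + y^2 ≤ 49 in the plane z = 1, with upward unit normal n̂ = ẑ. By Stokes' theorem,

    ∮_C F · dr = ∬_S (∇ × F) · n̂ dS = ∬_D (curl F)_z dA,

where D is the disk x^2 + y^2 ≤ 49.

Compute the curl of F = (0, 10x, 10x^2 + 10y^2):
    (∇ × F)_x = ∂F_z/∂y - ∂F_y/∂z = 20y,
    (∇ × F)_y = ∂F_x/∂z - ∂F_z/∂x = -20x,
    (∇ × F)_z = ∂F_y/∂x - ∂F_x/∂y = 10.

On z = 1, (curl F)_z = 10.

Convert to polar (x = r cos θ, y = r sin θ, dA = r dr dθ); the integrand becomes 10, so

    ∬_D (curl F)_z dA = ∫_0^{2π} ∫_0^{7} (10) · r dr dθ.

Inner (r from 0 to 7): 245.
Outer (θ from 0 to 2π): 490π.

Therefore ∮_C F · dr = 490π.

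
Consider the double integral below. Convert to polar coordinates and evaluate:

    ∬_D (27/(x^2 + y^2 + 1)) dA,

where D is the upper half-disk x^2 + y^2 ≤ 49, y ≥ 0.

The region D is 0 ≤ r ≤ 7, 0 ≤ θ ≤ π in polar coordinates, where x = r cos(θ), y = r sin(θ), and dA = r dr dθ.

Under the substitution, the integrand becomes 27/(r^2 + 1), so

    ∬_D (27/(x^2 + y^2 + 1)) dA = ∫_{0}^{π} ∫_{0}^{7} (27/(r^2 + 1)) · r dr dθ.

Inner integral (in r): ∫_{0}^{7} (27/(r^2 + 1)) · r dr = 27log(50)/2.

Outer integral (in θ): ∫_{0}^{π} (27log(50)/2) dθ = 27π log(50)/2.

Therefore ∬_D (27/(x^2 + y^2 + 1)) dA = 27π log(50)/2.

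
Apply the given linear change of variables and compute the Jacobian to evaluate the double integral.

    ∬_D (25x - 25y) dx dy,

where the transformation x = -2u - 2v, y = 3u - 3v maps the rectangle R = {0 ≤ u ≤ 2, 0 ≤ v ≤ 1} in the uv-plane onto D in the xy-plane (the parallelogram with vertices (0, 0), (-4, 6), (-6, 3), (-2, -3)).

Compute the Jacobian determinant of (x, y) with respect to (u, v):

    ∂(x,y)/∂(u,v) = | -2  -2 | = (-2)(-3) - (-2)(3) = 12.
                   | 3  -3 |

Its absolute value is |J| = 12 (the area scaling factor).

Substituting x = -2u - 2v, y = 3u - 3v into the integrand,

    25x - 25y → -125u + 25v,

so the integral becomes

    ∬_R (-125u + 25v) · |J| du dv = ∫_0^2 ∫_0^1 (-1500u + 300v) dv du.

Inner (v): 150 - 1500u.
Outer (u): -2700.

Therefore ∬_D (25x - 25y) dx dy = -2700.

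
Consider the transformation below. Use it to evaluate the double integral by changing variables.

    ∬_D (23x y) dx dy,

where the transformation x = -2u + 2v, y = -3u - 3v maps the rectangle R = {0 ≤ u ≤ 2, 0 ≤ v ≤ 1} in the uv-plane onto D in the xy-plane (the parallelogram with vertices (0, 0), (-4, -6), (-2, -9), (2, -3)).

Compute the Jacobian determinant of (x, y) with respect to (u, v):

    ∂(x,y)/∂(u,v) = | -2  2 | = (-2)(-3) - (2)(-3) = 12.
                   | -3  -3 |

Its absolute value is |J| = 12 (the area scaling factor).

Substituting x = -2u + 2v, y = -3u - 3v into the integrand,

    23x y → 138u^2 - 138v^2,

so the integral becomes

    ∬_R (138u^2 - 138v^2) · |J| du dv = ∫_0^2 ∫_0^1 (1656u^2 - 1656v^2) dv du.

Inner (v): 1656u^2 - 552.
Outer (u): 3312.

Therefore ∬_D (23x y) dx dy = 3312.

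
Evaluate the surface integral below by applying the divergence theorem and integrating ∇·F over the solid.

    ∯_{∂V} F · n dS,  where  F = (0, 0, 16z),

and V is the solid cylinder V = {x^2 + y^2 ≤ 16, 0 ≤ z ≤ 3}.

By the divergence theorem,

    ∯_{∂V} F · n dS = ∭_V (∇ · F) dV.

Compute the divergence:
    ∇ · F = ∂F_x/∂x + ∂F_y/∂y + ∂F_z/∂z = 0 + 0 + 16 = 16.

In cylindrical coordinates, x = r cos(θ), y = r sin(θ), z = z, dV = r dr dθ dz, with 0 ≤ r ≤ 4, 0 ≤ θ ≤ 2π, 0 ≤ z ≤ 3.

The integrand, after substitution and multiplying by the volume element, becomes (16) · r, so

    ∭_V (∇·F) dV = ∫_0^{2π} ∫_0^{4} ∫_0^{3} (16) · r dz dr dθ.

Inner (z from 0 to 3): 48r.
Middle (r from 0 to 4): 384.
Outer (θ from 0 to 2π): 768π.

Therefore ∯_{∂V} F · n dS = 768π.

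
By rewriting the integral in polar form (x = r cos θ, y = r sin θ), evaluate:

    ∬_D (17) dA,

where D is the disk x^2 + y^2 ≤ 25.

The region D is 0 ≤ r ≤ 5, 0 ≤ θ ≤ 2π in polar coordinates, where x = r cos(θ), y = r sin(θ), and dA = r dr dθ.

Under the substitution, the integrand becomes 17, so

    ∬_D (17) dA = ∫_{0}^{2π} ∫_{0}^{5} (17) · r dr dθ.

Inner integral (in r): ∫_{0}^{5} (17) · r dr = 425/2.

Outer integral (in θ): ∫_{0}^{2π} (425/2) dθ = 425π.

Therefore ∬_D (17) dA = 425π.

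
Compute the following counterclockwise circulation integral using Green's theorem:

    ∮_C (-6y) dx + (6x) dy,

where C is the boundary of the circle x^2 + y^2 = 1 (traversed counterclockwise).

Green's theorem converts the closed line integral into a double integral over the enclosed region D:

    ∮_C P dx + Q dy = ∬_D (∂Q/∂x - ∂P/∂y) dA.

Here P = -6y, Q = 6x, so

    ∂Q/∂x = 6,    ∂P/∂y = -6,
    ∂Q/∂x - ∂P/∂y = 12.

D is the region x^2 + y^2 ≤ 1. Evaluating the double integral:

In polar coordinates (x = r cos θ, y = r sin θ, dA = r dr dθ) the integrand becomes 12, so

    ∬_D (12) dA = ∫_0^{2π} ∫_0^{1} (12) · r dr dθ.

Inner (r from 0 to 1): 6.
Outer (θ from 0 to 2π): 12π.

Therefore ∮_C P dx + Q dy = 12π.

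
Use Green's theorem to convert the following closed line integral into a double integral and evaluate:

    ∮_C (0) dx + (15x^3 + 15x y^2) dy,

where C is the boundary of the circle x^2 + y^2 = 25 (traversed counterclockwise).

Green's theorem converts the closed line integral into a double integral over the enclosed region D:

    ∮_C P dx + Q dy = ∬_D (∂Q/∂x - ∂P/∂y) dA.

Here P = 0, Q = 15x^3 + 15x y^2, so

    ∂Q/∂x = 45x^2 + 15y^2,    ∂P/∂y = 0,
    ∂Q/∂x - ∂P/∂y = 45x^2 + 15y^2.

D is the region x^2 + y^2 ≤ 25. Evaluating the double integral:

In polar coordinates (x = r cos θ, y = r sin θ, dA = r dr dθ) the integrand becomes 15r^2(cos(2θ) + 2), so

    ∬_D (45x^2 + 15y^2) dA = ∫_0^{2π} ∫_0^{5} (15r^2(cos(2θ) + 2)) · r dr dθ.

Inner (r from 0 to 5): 9375cos(2θ)/4 + 9375/2.
Outer (θ from 0 to 2π): 9375π.

Therefore ∮_C P dx + Q dy = 9375π.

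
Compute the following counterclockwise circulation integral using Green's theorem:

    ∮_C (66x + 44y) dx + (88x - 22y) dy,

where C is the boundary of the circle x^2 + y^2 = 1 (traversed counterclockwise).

Green's theorem converts the closed line integral into a double integral over the enclosed region D:

    ∮_C P dx + Q dy = ∬_D (∂Q/∂x - ∂P/∂y) dA.

Here P = 66x + 44y, Q = 88x - 22y, so

    ∂Q/∂x = 88,    ∂P/∂y = 44,
    ∂Q/∂x - ∂P/∂y = 44.

D is the region x^2 + y^2 ≤ 1. Evaluating the double integral:

In polar coordinates (x = r cos θ, y = r sin θ, dA = r dr dθ) the integrand becomes 44, so

    ∬_D (44) dA = ∫_0^{2π} ∫_0^{1} (44) · r dr dθ.

Inner (r from 0 to 1): 22.
Outer (θ from 0 to 2π): 44π.

Therefore ∮_C P dx + Q dy = 44π.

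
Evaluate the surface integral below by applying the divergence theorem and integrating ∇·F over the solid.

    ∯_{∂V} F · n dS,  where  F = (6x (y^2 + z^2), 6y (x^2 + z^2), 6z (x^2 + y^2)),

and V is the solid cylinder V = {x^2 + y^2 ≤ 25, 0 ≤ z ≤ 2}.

By the divergence theorem,

    ∯_{∂V} F · n dS = ∭_V (∇ · F) dV.

Compute the divergence:
    ∇ · F = ∂F_x/∂x + ∂F_y/∂y + ∂F_z/∂z = 6y^2 + 6z^2 + 6x^2 + 6z^2 + 6x^2 + 6y^2 = 12x^2 + 12y^2 + 12z^2.

In cylindrical coordinates, x = r cos(θ), y = r sin(θ), z = z, dV = r dr dθ dz, with 0 ≤ r ≤ 5, 0 ≤ θ ≤ 2π, 0 ≤ z ≤ 2.

The integrand, after substitution and multiplying by the volume element, becomes (12r^2 + 12z^2) · r, so

    ∭_V (∇·F) dV = ∫_0^{2π} ∫_0^{5} ∫_0^{2} (12r^2 + 12z^2) · r dz dr dθ.

Inner (z from 0 to 2): 24r^3 + 32r.
Middle (r from 0 to 5): 4150.
Outer (θ from 0 to 2π): 8300π.

Therefore ∯_{∂V} F · n dS = 8300π.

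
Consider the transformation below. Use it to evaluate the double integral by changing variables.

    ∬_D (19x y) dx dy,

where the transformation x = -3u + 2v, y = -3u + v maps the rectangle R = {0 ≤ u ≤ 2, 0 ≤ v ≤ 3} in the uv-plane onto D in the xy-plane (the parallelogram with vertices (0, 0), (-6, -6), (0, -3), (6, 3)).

Compute the Jacobian determinant of (x, y) with respect to (u, v):

    ∂(x,y)/∂(u,v) = | -3  2 | = (-3)(1) - (2)(-3) = 3.
                   | -3  1 |

Its absolute value is |J| = 3 (the area scaling factor).

Substituting x = -3u + 2v, y = -3u + v into the integrand,

    19x y → 171u^2 - 171u v + 38v^2,

so the integral becomes

    ∬_R (171u^2 - 171u v + 38v^2) · |J| du dv = ∫_0^2 ∫_0^3 (513u^2 - 513u v + 114v^2) dv du.

Inner (v): 1539u^2 - 4617u/2 + 1026.
Outer (u): 1539.

Therefore ∬_D (19x y) dx dy = 1539.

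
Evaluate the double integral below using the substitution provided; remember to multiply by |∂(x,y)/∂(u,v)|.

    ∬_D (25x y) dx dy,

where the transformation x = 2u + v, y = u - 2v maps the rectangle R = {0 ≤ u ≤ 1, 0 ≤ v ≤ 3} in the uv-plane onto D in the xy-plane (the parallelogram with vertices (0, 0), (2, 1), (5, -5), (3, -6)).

Compute the Jacobian determinant of (x, y) with respect to (u, v):

    ∂(x,y)/∂(u,v) = | 2  1 | = (2)(-2) - (1)(1) = -5.
                   | 1  -2 |

Its absolute value is |J| = 5 (the area scaling factor).

Substituting x = 2u + v, y = u - 2v into the integrand,

    25x y → 50u^2 - 75u v - 50v^2,

so the integral becomes

    ∬_R (50u^2 - 75u v - 50v^2) · |J| du dv = ∫_0^1 ∫_0^3 (250u^2 - 375u v - 250v^2) dv du.

Inner (v): 750u^2 - 3375u/2 - 2250.
Outer (u): -11375/4.

Therefore ∬_D (25x y) dx dy = -11375/4.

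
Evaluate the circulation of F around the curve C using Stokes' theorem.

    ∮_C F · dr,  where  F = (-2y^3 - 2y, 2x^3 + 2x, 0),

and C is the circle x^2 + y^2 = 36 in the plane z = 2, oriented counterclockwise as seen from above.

Let S be the flat disk x^2 + y^2 ≤ 36 in the plane z = 2, with upward unit normal n̂ = ẑ. By Stokes' theorem,

    ∮_C F · dr = ∬_S (∇ × F) · n̂ dS = ∬_D (curl F)_z dA,

where D is the disk x^2 + y^2 ≤ 36.

Compute the curl of F = (-2y^3 - 2y, 2x^3 + 2x, 0):
    (∇ × F)_x = ∂F_z/∂y - ∂F_y/∂z = 0,
    (∇ × F)_y = ∂F_x/∂z - ∂F_z/∂x = 0,
    (∇ × F)_z = ∂F_y/∂x - ∂F_x/∂y = 6x^2 + 6y^2 + 4.

On z = 2, (curl F)_z = 6x^2 + 6y^2 + 4.

Convert to polar (x = r cos θ, y = r sin θ, dA = r dr dθ); the integrand becomes 6r^2 + 4, so

    ∬_D (curl F)_z dA = ∫_0^{2π} ∫_0^{6} (6r^2 + 4) · r dr dθ.

Inner (r from 0 to 6): 2016.
Outer (θ from 0 to 2π): 4032π.

Therefore ∮_C F · dr = 4032π.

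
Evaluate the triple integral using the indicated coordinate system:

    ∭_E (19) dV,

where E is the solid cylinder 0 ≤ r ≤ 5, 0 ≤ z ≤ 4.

In cylindrical coordinates, x = r cos(θ), y = r sin(θ), z = z, and dV = r dr dθ dz.

The integrand becomes 19, so

    ∭_E (19) dV = ∫_{0}^{2π} ∫_{0}^{5} ∫_{0}^{4} (19) · r dz dr dθ.

Inner (z): 76r.
Middle (r from 0 to 5): 950.
Outer (θ): 1900π.

Therefore the triple integral equals 1900π.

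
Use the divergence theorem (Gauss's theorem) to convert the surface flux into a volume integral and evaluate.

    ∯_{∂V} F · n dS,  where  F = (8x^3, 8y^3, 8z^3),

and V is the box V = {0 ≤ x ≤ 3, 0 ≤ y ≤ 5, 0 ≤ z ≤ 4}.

By the divergence theorem,

    ∯_{∂V} F · n dS = ∭_V (∇ · F) dV.

Compute the divergence:
    ∇ · F = ∂F_x/∂x + ∂F_y/∂y + ∂F_z/∂z = 24x^2 + 24y^2 + 24z^2.

V is a rectangular box, so dV = dx dy dz with 0 ≤ x ≤ 3, 0 ≤ y ≤ 5, 0 ≤ z ≤ 4.

Integrate (24x^2 + 24y^2 + 24z^2) over V as an iterated integral:

    ∭_V (∇·F) dV = ∫_0^{3} ∫_0^{5} ∫_0^{4} (24x^2 + 24y^2 + 24z^2) dz dy dx.

Inner (z from 0 to 4): 96x^2 + 96y^2 + 512.
Middle (y from 0 to 5): 480x^2 + 6560.
Outer (x from 0 to 3): 24000.

Therefore ∯_{∂V} F · n dS = 24000.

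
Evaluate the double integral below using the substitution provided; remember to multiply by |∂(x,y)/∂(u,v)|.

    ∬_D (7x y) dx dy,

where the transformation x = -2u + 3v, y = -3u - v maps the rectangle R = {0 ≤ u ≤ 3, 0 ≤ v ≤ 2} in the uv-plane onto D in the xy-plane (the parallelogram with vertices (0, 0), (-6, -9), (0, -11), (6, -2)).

Compute the Jacobian determinant of (x, y) with respect to (u, v):

    ∂(x,y)/∂(u,v) = | -2  3 | = (-2)(-1) - (3)(-3) = 11.
                   | -3  -1 |

Its absolute value is |J| = 11 (the area scaling factor).

Substituting x = -2u + 3v, y = -3u - v into the integrand,

    7x y → 42u^2 - 49u v - 21v^2,

so the integral becomes

    ∬_R (42u^2 - 49u v - 21v^2) · |J| du dv = ∫_0^3 ∫_0^2 (462u^2 - 539u v - 231v^2) dv du.

Inner (v): 924u^2 - 1078u - 616.
Outer (u): 1617.

Therefore ∬_D (7x y) dx dy = 1617.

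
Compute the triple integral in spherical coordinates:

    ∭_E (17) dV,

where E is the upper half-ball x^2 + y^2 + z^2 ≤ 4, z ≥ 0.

In spherical coordinates, x = ρ sin(φ) cos(θ), y = ρ sin(φ) sin(θ), z = ρ cos(φ), and dV = ρ^2 sin(φ) dρ dφ dθ.

The integrand becomes 17, so

    ∭_E (17) dV = ∫_{0}^{2π} ∫_{0}^{π/2} ∫_{0}^{2} (17) · ρ^2 sin(φ) dρ dφ dθ.

Inner (ρ): 136sin(φ)/3.
Middle (φ): 136/3.
Outer (θ): 272π/3.

Therefore the triple integral equals 272π/3.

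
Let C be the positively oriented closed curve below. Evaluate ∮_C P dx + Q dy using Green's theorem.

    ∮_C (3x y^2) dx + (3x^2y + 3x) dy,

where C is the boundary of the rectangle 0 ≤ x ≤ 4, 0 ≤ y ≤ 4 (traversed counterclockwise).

Green's theorem converts the closed line integral into a double integral over the enclosed region D:

    ∮_C P dx + Q dy = ∬_D (∂Q/∂x - ∂P/∂y) dA.

Here P = 3x y^2, Q = 3x^2y + 3x, so

    ∂Q/∂x = 6x y + 3,    ∂P/∂y = 6x y,
    ∂Q/∂x - ∂P/∂y = 3.

D is the region 0 ≤ x ≤ 4, 0 ≤ y ≤ 4. Evaluating the double integral:

    ∬_D (3) dA = ∫_0^{4} ∫_0^{4} (3) dy dx.

Inner (y from 0 to 4): 12.
Outer (x from 0 to 4): 48.

Therefore ∮_C P dx + Q dy = 48.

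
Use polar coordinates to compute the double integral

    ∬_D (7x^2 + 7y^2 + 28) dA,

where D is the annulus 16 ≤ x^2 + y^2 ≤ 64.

The region D is 4 ≤ r ≤ 8, 0 ≤ θ ≤ 2π in polar coordinates, where x = r cos(θ), y = r sin(θ), and dA = r dr dθ.

Under the substitution, the integrand becomes 7r^2 + 28, so

    ∬_D (7x^2 + 7y^2 + 28) dA = ∫_{0}^{2π} ∫_{4}^{8} (7r^2 + 28) · r dr dθ.

Inner integral (in r): ∫_{4}^{8} (7r^2 + 28) · r dr = 7392.

Outer integral (in θ): ∫_{0}^{2π} (7392) dθ = 14784π.

Therefore ∬_D (7x^2 + 7y^2 + 28) dA = 14784π.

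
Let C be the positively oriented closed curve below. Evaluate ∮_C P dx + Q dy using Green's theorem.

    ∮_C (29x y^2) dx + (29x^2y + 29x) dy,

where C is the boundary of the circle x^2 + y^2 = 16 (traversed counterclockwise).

Green's theorem converts the closed line integral into a double integral over the enclosed region D:

    ∮_C P dx + Q dy = ∬_D (∂Q/∂x - ∂P/∂y) dA.

Here P = 29x y^2, Q = 29x^2y + 29x, so

    ∂Q/∂x = 58x y + 29,    ∂P/∂y = 58x y,
    ∂Q/∂x - ∂P/∂y = 29.

D is the region x^2 + y^2 ≤ 16. Evaluating the double integral:

In polar coordinates (x = r cos θ, y = r sin θ, dA = r dr dθ) the integrand becomes 29, so

    ∬_D (29) dA = ∫_0^{2π} ∫_0^{4} (29) · r dr dθ.

Inner (r from 0 to 4): 232.
Outer (θ from 0 to 2π): 464π.

Therefore ∮_C P dx + Q dy = 464π.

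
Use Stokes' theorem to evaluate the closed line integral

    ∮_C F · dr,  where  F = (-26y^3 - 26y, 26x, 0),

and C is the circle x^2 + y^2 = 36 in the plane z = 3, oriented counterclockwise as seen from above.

Let S be the flat disk x^2 + y^2 ≤ 36 in the plane z = 3, with upward unit normal n̂ = ẑ. By Stokes' theorem,

    ∮_C F · dr = ∬_S (∇ × F) · n̂ dS = ∬_D (curl F)_z dA,

where D is the disk x^2 + y^2 ≤ 36.

Compute the curl of F = (-26y^3 - 26y, 26x, 0):
    (∇ × F)_x = ∂F_z/∂y - ∂F_y/∂z = 0,
    (∇ × F)_y = ∂F_x/∂z - ∂F_z/∂x = 0,
    (∇ × F)_z = ∂F_y/∂x - ∂F_x/∂y = 78y^2 + 52.

On z = 3, (curl F)_z = 78y^2 + 52.

Convert to polar (x = r cos θ, y = r sin θ, dA = r dr dθ); the integrand becomes 78r^2sin(θ)^2 + 52, so

    ∬_D (curl F)_z dA = ∫_0^{2π} ∫_0^{6} (78r^2sin(θ)^2 + 52) · r dr dθ.

Inner (r from 0 to 6): 25272sin(θ)^2 + 936.
Outer (θ from 0 to 2π): 27144π.

Therefore ∮_C F · dr = 27144π.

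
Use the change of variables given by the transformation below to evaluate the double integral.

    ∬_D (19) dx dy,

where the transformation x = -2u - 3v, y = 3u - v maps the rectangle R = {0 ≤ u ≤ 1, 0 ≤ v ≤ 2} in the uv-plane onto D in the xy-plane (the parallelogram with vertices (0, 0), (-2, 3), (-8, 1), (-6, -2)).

Compute the Jacobian determinant of (x, y) with respect to (u, v):

    ∂(x,y)/∂(u,v) = | -2  -3 | = (-2)(-1) - (-3)(3) = 11.
                   | 3  -1 |

Its absolute value is |J| = 11 (the area scaling factor).

Substituting x = -2u - 3v, y = 3u - v into the integrand,

    19 → 19,

so the integral becomes

    ∬_R (19) · |J| du dv = ∫_0^1 ∫_0^2 (209) dv du.

Inner (v): 418.
Outer (u): 418.

Therefore ∬_D (19) dx dy = 418.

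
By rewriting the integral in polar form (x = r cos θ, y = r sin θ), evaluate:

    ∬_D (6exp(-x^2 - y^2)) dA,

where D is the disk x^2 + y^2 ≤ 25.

The region D is 0 ≤ r ≤ 5, 0 ≤ θ ≤ 2π in polar coordinates, where x = r cos(θ), y = r sin(θ), and dA = r dr dθ.

Under the substitution, the integrand becomes 6exp(-r^2), so

    ∬_D (6exp(-x^2 - y^2)) dA = ∫_{0}^{2π} ∫_{0}^{5} (6exp(-r^2)) · r dr dθ.

Inner integral (in r): ∫_{0}^{5} (6exp(-r^2)) · r dr = 3 - 3exp(-25).

Outer integral (in θ): ∫_{0}^{2π} (3 - 3exp(-25)) dθ = -6π exp(-25) + 6π.

Therefore ∬_D (6exp(-x^2 - y^2)) dA = -6π exp(-25) + 6π.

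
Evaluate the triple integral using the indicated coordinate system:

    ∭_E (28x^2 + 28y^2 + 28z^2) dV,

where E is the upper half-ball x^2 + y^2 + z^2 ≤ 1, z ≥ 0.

In spherical coordinates, x = ρ sin(φ) cos(θ), y = ρ sin(φ) sin(θ), z = ρ cos(φ), and dV = ρ^2 sin(φ) dρ dφ dθ.

The integrand becomes 28ρ^2, so

    ∭_E (28x^2 + 28y^2 + 28z^2) dV = ∫_{0}^{2π} ∫_{0}^{π/2} ∫_{0}^{1} (28ρ^2) · ρ^2 sin(φ) dρ dφ dθ.

Inner (ρ): 28sin(φ)/5.
Middle (φ): 28/5.
Outer (θ): 56π/5.

Therefore the triple integral equals 56π/5.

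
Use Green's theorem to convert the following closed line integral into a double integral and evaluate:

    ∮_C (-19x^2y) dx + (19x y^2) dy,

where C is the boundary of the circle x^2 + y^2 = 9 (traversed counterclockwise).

Green's theorem converts the closed line integral into a double integral over the enclosed region D:

    ∮_C P dx + Q dy = ∬_D (∂Q/∂x - ∂P/∂y) dA.

Here P = -19x^2y, Q = 19x y^2, so

    ∂Q/∂x = 19y^2,    ∂P/∂y = -19x^2,
    ∂Q/∂x - ∂P/∂y = 19x^2 + 19y^2.

D is the region x^2 + y^2 ≤ 9. Evaluating the double integral:

In polar coordinates (x = r cos θ, y = r sin θ, dA = r dr dθ) the integrand becomes 19r^2, so

    ∬_D (19x^2 + 19y^2) dA = ∫_0^{2π} ∫_0^{3} (19r^2) · r dr dθ.

Inner (r from 0 to 3): 1539/4.
Outer (θ from 0 to 2π): 1539π/2.

Therefore ∮_C P dx + Q dy = 1539π/2.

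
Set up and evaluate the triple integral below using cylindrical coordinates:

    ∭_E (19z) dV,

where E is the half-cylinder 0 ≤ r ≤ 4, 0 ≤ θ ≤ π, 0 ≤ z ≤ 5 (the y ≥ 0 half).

In cylindrical coordinates, x = r cos(θ), y = r sin(θ), z = z, and dV = r dr dθ dz.

The integrand becomes 19z, so

    ∭_E (19z) dV = ∫_{0}^{π} ∫_{0}^{4} ∫_{0}^{5} (19z) · r dz dr dθ.

Inner (z): 475r/2.
Middle (r from 0 to 4): 1900.
Outer (θ): 1900π.

Therefore the triple integral equals 1900π.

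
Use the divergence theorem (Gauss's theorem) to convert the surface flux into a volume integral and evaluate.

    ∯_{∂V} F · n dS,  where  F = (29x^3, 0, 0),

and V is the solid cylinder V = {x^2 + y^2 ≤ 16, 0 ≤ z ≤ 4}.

By the divergence theorem,

    ∯_{∂V} F · n dS = ∭_V (∇ · F) dV.

Compute the divergence:
    ∇ · F = ∂F_x/∂x + ∂F_y/∂y + ∂F_z/∂z = 87x^2 + 0 + 0 = 87x^2.

In cylindrical coordinates, x = r cos(θ), y = r sin(θ), z = z, dV = r dr dθ dz, with 0 ≤ r ≤ 4, 0 ≤ θ ≤ 2π, 0 ≤ z ≤ 4.

The integrand, after substitution and multiplying by the volume element, becomes (87r^2cos(θ)^2) · r, so

    ∭_V (∇·F) dV = ∫_0^{2π} ∫_0^{4} ∫_0^{4} (87r^2cos(θ)^2) · r dz dr dθ.

Inner (z from 0 to 4): 348r^3cos(θ)^2.
Middle (r from 0 to 4): 22272cos(θ)^2.
Outer (θ from 0 to 2π): 22272π.

Therefore ∯_{∂V} F · n dS = 22272π.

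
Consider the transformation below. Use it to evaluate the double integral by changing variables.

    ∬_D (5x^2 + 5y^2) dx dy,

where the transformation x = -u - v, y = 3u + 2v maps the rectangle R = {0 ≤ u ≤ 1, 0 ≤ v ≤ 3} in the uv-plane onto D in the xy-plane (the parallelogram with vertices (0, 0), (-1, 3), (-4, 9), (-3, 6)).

Compute the Jacobian determinant of (x, y) with respect to (u, v):

    ∂(x,y)/∂(u,v) = | -1  -1 | = (-1)(2) - (-1)(3) = 1.
                   | 3  2 |

Its absolute value is |J| = 1 (the area scaling factor).

Substituting x = -u - v, y = 3u + 2v into the integrand,

    5x^2 + 5y^2 → 50u^2 + 70u v + 25v^2,

so the integral becomes

    ∬_R (50u^2 + 70u v + 25v^2) · |J| du dv = ∫_0^1 ∫_0^3 (50u^2 + 70u v + 25v^2) dv du.

Inner (v): 150u^2 + 315u + 225.
Outer (u): 865/2.

Therefore ∬_D (5x^2 + 5y^2) dx dy = 865/2.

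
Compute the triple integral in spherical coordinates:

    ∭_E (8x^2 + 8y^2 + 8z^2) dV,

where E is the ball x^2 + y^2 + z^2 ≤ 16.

In spherical coordinates, x = ρ sin(φ) cos(θ), y = ρ sin(φ) sin(θ), z = ρ cos(φ), and dV = ρ^2 sin(φ) dρ dφ dθ.

The integrand becomes 8ρ^2, so

    ∭_E (8x^2 + 8y^2 + 8z^2) dV = ∫_{0}^{2π} ∫_{0}^{π} ∫_{0}^{4} (8ρ^2) · ρ^2 sin(φ) dρ dφ dθ.

Inner (ρ): 8192sin(φ)/5.
Middle (φ): 16384/5.
Outer (θ): 32768π/5.

Therefore the triple integral equals 32768π/5.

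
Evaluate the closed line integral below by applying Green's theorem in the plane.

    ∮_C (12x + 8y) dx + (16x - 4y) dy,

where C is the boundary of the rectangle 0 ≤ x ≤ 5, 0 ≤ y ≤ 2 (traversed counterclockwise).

Green's theorem converts the closed line integral into a double integral over the enclosed region D:

    ∮_C P dx + Q dy = ∬_D (∂Q/∂x - ∂P/∂y) dA.

Here P = 12x + 8y, Q = 16x - 4y, so

    ∂Q/∂x = 16,    ∂P/∂y = 8,
    ∂Q/∂x - ∂P/∂y = 8.

D is the region 0 ≤ x ≤ 5, 0 ≤ y ≤ 2. Evaluating the double integral:

    ∬_D (8) dA = ∫_0^{5} ∫_0^{2} (8) dy dx.

Inner (y from 0 to 2): 16.
Outer (x from 0 to 5): 80.

Therefore ∮_C P dx + Q dy = 80.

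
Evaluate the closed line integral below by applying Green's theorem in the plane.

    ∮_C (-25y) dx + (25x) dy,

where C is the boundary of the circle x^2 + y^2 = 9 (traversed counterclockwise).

Green's theorem converts the closed line integral into a double integral over the enclosed region D:

    ∮_C P dx + Q dy = ∬_D (∂Q/∂x - ∂P/∂y) dA.

Here P = -25y, Q = 25x, so

    ∂Q/∂x = 25,    ∂P/∂y = -25,
    ∂Q/∂x - ∂P/∂y = 50.

D is the region x^2 + y^2 ≤ 9. Evaluating the double integral:

In polar coordinates (x = r cos θ, y = r sin θ, dA = r dr dθ) the integrand becomes 50, so

    ∬_D (50) dA = ∫_0^{2π} ∫_0^{3} (50) · r dr dθ.

Inner (r from 0 to 3): 225.
Outer (θ from 0 to 2π): 450π.

Therefore ∮_C P dx + Q dy = 450π.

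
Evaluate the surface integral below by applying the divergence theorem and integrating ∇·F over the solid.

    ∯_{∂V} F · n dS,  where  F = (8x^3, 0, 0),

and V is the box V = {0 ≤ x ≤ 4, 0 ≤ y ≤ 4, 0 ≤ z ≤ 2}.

By the divergence theorem,

    ∯_{∂V} F · n dS = ∭_V (∇ · F) dV.

Compute the divergence:
    ∇ · F = ∂F_x/∂x + ∂F_y/∂y + ∂F_z/∂z = 24x^2 + 0 + 0 = 24x^2.

V is a rectangular box, so dV = dx dy dz with 0 ≤ x ≤ 4, 0 ≤ y ≤ 4, 0 ≤ z ≤ 2.

Integrate (24x^2) over V as an iterated integral:

    ∭_V (∇·F) dV = ∫_0^{4} ∫_0^{4} ∫_0^{2} (24x^2) dz dy dx.

Inner (z from 0 to 2): 48x^2.
Middle (y from 0 to 4): 192x^2.
Outer (x from 0 to 4): 4096.

Therefore ∯_{∂V} F · n dS = 4096.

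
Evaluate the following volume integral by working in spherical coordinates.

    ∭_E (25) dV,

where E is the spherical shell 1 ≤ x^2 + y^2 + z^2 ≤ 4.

In spherical coordinates, x = ρ sin(φ) cos(θ), y = ρ sin(φ) sin(θ), z = ρ cos(φ), and dV = ρ^2 sin(φ) dρ dφ dθ.

The integrand becomes 25, so

    ∭_E (25) dV = ∫_{0}^{2π} ∫_{0}^{π} ∫_{1}^{2} (25) · ρ^2 sin(φ) dρ dφ dθ.

Inner (ρ): 175sin(φ)/3.
Middle (φ): 350/3.
Outer (θ): 700π/3.

Therefore the triple integral equals 700π/3.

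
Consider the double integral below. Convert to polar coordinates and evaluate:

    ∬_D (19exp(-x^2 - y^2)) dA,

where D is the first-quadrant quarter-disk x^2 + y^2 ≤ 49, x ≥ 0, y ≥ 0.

The region D is 0 ≤ r ≤ 7, 0 ≤ θ ≤ π/2 in polar coordinates, where x = r cos(θ), y = r sin(θ), and dA = r dr dθ.

Under the substitution, the integrand becomes 19exp(-r^2), so

    ∬_D (19exp(-x^2 - y^2)) dA = ∫_{0}^{π/2} ∫_{0}^{7} (19exp(-r^2)) · r dr dθ.

Inner integral (in r): ∫_{0}^{7} (19exp(-r^2)) · r dr = 19/2 - 19exp(-49)/2.

Outer integral (in θ): ∫_{0}^{π/2} (19/2 - 19exp(-49)/2) dθ = -19π (1 - exp(49))exp(-49)/4.

Therefore ∬_D (19exp(-x^2 - y^2)) dA = -19π (1 - exp(49))exp(-49)/4.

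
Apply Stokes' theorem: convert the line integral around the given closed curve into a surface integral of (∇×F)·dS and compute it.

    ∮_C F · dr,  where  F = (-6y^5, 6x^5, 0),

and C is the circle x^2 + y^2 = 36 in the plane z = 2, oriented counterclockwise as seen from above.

Let S be the flat disk x^2 + y^2 ≤ 36 in the plane z = 2, with upward unit normal n̂ = ẑ. By Stokes' theorem,

    ∮_C F · dr = ∬_S (∇ × F) · n̂ dS = ∬_D (curl F)_z dA,

where D is the disk x^2 + y^2 ≤ 36.

Compute the curl of F = (-6y^5, 6x^5, 0):
    (∇ × F)_x = ∂F_z/∂y - ∂F_y/∂z = 0,
    (∇ × F)_y = ∂F_x/∂z - ∂F_z/∂x = 0,
    (∇ × F)_z = ∂F_y/∂x - ∂F_x/∂y = 30x^4 + 30y^4.

On z = 2, (curl F)_z = 30x^4 + 30y^4.

Convert to polar (x = r cos θ, y = r sin θ, dA = r dr dθ); the integrand becomes 30r^4(sin(θ)^4 + cos(θ)^4), so

    ∬_D (curl F)_z dA = ∫_0^{2π} ∫_0^{6} (30r^4(sin(θ)^4 + cos(θ)^4)) · r dr dθ.

Inner (r from 0 to 6): 233280sin(θ)^4 + 233280cos(θ)^4.
Outer (θ from 0 to 2π): 349920π.

Therefore ∮_C F · dr = 349920π.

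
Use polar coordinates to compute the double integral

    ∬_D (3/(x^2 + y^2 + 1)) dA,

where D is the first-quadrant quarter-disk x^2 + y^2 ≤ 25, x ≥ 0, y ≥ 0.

The region D is 0 ≤ r ≤ 5, 0 ≤ θ ≤ π/2 in polar coordinates, where x = r cos(θ), y = r sin(θ), and dA = r dr dθ.

Under the substitution, the integrand becomes 3/(r^2 + 1), so

    ∬_D (3/(x^2 + y^2 + 1)) dA = ∫_{0}^{π/2} ∫_{0}^{5} (3/(r^2 + 1)) · r dr dθ.

Inner integral (in r): ∫_{0}^{5} (3/(r^2 + 1)) · r dr = 3log(26)/2.

Outer integral (in θ): ∫_{0}^{π/2} (3log(26)/2) dθ = 3π log(26)/4.

Therefore ∬_D (3/(x^2 + y^2 + 1)) dA = 3π log(26)/4.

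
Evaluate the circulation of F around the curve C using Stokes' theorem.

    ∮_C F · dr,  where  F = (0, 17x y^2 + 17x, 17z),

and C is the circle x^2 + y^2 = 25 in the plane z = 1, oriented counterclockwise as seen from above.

Let S be the flat disk x^2 + y^2 ≤ 25 in the plane z = 1, with upward unit normal n̂ = ẑ. By Stokes' theorem,

    ∮_C F · dr = ∬_S (∇ × F) · n̂ dS = ∬_D (curl F)_z dA,

where D is the disk x^2 + y^2 ≤ 25.

Compute the curl of F = (0, 17x y^2 + 17x, 17z):
    (∇ × F)_x = ∂F_z/∂y - ∂F_y/∂z = 0,
    (∇ × F)_y = ∂F_x/∂z - ∂F_z/∂x = 0,
    (∇ × F)_z = ∂F_y/∂x - ∂F_x/∂y = 17y^2 + 17.

On z = 1, (curl F)_z = 17y^2 + 17.

Convert to polar (x = r cos θ, y = r sin θ, dA = r dr dθ); the integrand becomes 17r^2sin(θ)^2 + 17, so

    ∬_D (curl F)_z dA = ∫_0^{2π} ∫_0^{5} (17r^2sin(θ)^2 + 17) · r dr dθ.

Inner (r from 0 to 5): 10625sin(θ)^2/4 + 425/2.
Outer (θ from 0 to 2π): 12325π/4.

Therefore ∮_C F · dr = 12325π/4.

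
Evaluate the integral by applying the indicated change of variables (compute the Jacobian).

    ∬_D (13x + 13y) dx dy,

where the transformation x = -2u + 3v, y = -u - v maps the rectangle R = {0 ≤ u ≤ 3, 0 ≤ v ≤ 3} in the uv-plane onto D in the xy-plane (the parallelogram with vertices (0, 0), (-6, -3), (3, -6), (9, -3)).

Compute the Jacobian determinant of (x, y) with respect to (u, v):

    ∂(x,y)/∂(u,v) = | -2  3 | = (-2)(-1) - (3)(-1) = 5.
                   | -1  -1 |

Its absolute value is |J| = 5 (the area scaling factor).

Substituting x = -2u + 3v, y = -u - v into the integrand,

    13x + 13y → -39u + 26v,

so the integral becomes

    ∬_R (-39u + 26v) · |J| du dv = ∫_0^3 ∫_0^3 (-195u + 130v) dv du.

Inner (v): 585 - 585u.
Outer (u): -1755/2.

Therefore ∬_D (13x + 13y) dx dy = -1755/2.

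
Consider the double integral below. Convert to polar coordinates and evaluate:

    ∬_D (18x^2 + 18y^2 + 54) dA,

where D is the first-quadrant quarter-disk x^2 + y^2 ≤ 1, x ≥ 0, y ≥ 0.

The region D is 0 ≤ r ≤ 1, 0 ≤ θ ≤ π/2 in polar coordinates, where x = r cos(θ), y = r sin(θ), and dA = r dr dθ.

Under the substitution, the integrand becomes 18r^2 + 54, so

    ∬_D (18x^2 + 18y^2 + 54) dA = ∫_{0}^{π/2} ∫_{0}^{1} (18r^2 + 54) · r dr dθ.

Inner integral (in r): ∫_{0}^{1} (18r^2 + 54) · r dr = 63/2.

Outer integral (in θ): ∫_{0}^{π/2} (63/2) dθ = 63π/4.

Therefore ∬_D (18x^2 + 18y^2 + 54) dA = 63π/4.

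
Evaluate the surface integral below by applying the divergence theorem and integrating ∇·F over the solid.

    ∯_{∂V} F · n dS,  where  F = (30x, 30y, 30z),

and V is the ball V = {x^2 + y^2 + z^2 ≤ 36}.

By the divergence theorem,

    ∯_{∂V} F · n dS = ∭_V (∇ · F) dV.

Compute the divergence:
    ∇ · F = ∂F_x/∂x + ∂F_y/∂y + ∂F_z/∂z = 30 + 30 + 30 = 90.

In spherical coordinates, x = ρ sin(φ) cos(θ), y = ρ sin(φ) sin(θ), z = ρ cos(φ), dV = ρ^2 sin(φ) dρ dφ dθ, with 0 ≤ ρ ≤ 6, 0 ≤ φ ≤ π, 0 ≤ θ ≤ 2π.

The integrand, after substitution and multiplying by the volume element, becomes (90) · ρ^2 sin(φ), so

    ∭_V (∇·F) dV = ∫_0^{2π} ∫_0^{π} ∫_0^{6} (90) · ρ^2 sin(φ) dρ dφ dθ.

Inner (ρ from 0 to 6): 6480sin(φ).
Middle (φ from 0 to π): 12960.
Outer (θ from 0 to 2π): 25920π.

Therefore ∯_{∂V} F · n dS = 25920π.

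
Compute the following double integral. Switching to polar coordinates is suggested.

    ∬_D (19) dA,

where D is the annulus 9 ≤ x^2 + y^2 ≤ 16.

The region D is 3 ≤ r ≤ 4, 0 ≤ θ ≤ 2π in polar coordinates, where x = r cos(θ), y = r sin(θ), and dA = r dr dθ.

Under the substitution, the integrand becomes 19, so

    ∬_D (19) dA = ∫_{0}^{2π} ∫_{3}^{4} (19) · r dr dθ.

Inner integral (in r): ∫_{3}^{4} (19) · r dr = 133/2.

Outer integral (in θ): ∫_{0}^{2π} (133/2) dθ = 133π.

Therefore ∬_D (19) dA = 133π.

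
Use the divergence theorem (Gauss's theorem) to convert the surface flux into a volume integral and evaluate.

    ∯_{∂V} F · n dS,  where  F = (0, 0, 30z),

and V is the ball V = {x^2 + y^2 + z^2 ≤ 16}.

By the divergence theorem,

    ∯_{∂V} F · n dS = ∭_V (∇ · F) dV.

Compute the divergence:
    ∇ · F = ∂F_x/∂x + ∂F_y/∂y + ∂F_z/∂z = 0 + 0 + 30 = 30.

In spherical coordinates, x = ρ sin(φ) cos(θ), y = ρ sin(φ) sin(θ), z = ρ cos(φ), dV = ρ^2 sin(φ) dρ dφ dθ, with 0 ≤ ρ ≤ 4, 0 ≤ φ ≤ π, 0 ≤ θ ≤ 2π.

The integrand, after substitution and multiplying by the volume element, becomes (30) · ρ^2 sin(φ), so

    ∭_V (∇·F) dV = ∫_0^{2π} ∫_0^{π} ∫_0^{4} (30) · ρ^2 sin(φ) dρ dφ dθ.

Inner (ρ from 0 to 4): 640sin(φ).
Middle (φ from 0 to π): 1280.
Outer (θ from 0 to 2π): 2560π.

Therefore ∯_{∂V} F · n dS = 2560π.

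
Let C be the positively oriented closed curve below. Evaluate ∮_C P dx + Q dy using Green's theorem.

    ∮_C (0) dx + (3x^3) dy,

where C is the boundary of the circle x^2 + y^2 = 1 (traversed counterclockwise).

Green's theorem converts the closed line integral into a double integral over the enclosed region D:

    ∮_C P dx + Q dy = ∬_D (∂Q/∂x - ∂P/∂y) dA.

Here P = 0, Q = 3x^3, so

    ∂Q/∂x = 9x^2,    ∂P/∂y = 0,
    ∂Q/∂x - ∂P/∂y = 9x^2.

D is the region x^2 + y^2 ≤ 1. Evaluating the double integral:

In polar coordinates (x = r cos θ, y = r sin θ, dA = r dr dθ) the integrand becomes 9r^2cos(θ)^2, so

    ∬_D (9x^2) dA = ∫_0^{2π} ∫_0^{1} (9r^2cos(θ)^2) · r dr dθ.

Inner (r from 0 to 1): 9cos(θ)^2/4.
Outer (θ from 0 to 2π): 9π/4.

Therefore ∮_C P dx + Q dy = 9π/4.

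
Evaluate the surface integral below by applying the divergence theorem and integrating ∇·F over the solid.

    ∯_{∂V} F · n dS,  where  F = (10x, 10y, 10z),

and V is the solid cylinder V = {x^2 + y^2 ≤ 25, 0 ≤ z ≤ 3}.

By the divergence theorem,

    ∯_{∂V} F · n dS = ∭_V (∇ · F) dV.

Compute the divergence:
    ∇ · F = ∂F_x/∂x + ∂F_y/∂y + ∂F_z/∂z = 10 + 10 + 10 = 30.

In cylindrical coordinates, x = r cos(θ), y = r sin(θ), z = z, dV = r dr dθ dz, with 0 ≤ r ≤ 5, 0 ≤ θ ≤ 2π, 0 ≤ z ≤ 3.

The integrand, after substitution and multiplying by the volume element, becomes (30) · r, so

    ∭_V (∇·F) dV = ∫_0^{2π} ∫_0^{5} ∫_0^{3} (30) · r dz dr dθ.

Inner (z from 0 to 3): 90r.
Middle (r from 0 to 5): 1125.
Outer (θ from 0 to 2π): 2250π.

Therefore ∯_{∂V} F · n dS = 2250π.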